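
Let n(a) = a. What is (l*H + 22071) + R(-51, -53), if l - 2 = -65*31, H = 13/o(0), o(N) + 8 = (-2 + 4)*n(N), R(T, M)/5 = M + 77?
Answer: 203697/8 ≈ 25462.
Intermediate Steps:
R(T, M) = 385 + 5*M (R(T, M) = 5*(M + 77) = 5*(77 + M) = 385 + 5*M)
o(N) = -8 + 2*N (o(N) = -8 + (-2 + 4)*N = -8 + 2*N)
H = -13/8 (H = 13/(-8 + 2*0) = 13/(-8 + 0) = 13/(-8) = 13*(-⅛) = -13/8 ≈ -1.6250)
l = -2013 (l = 2 - 65*31 = 2 - 2015 = -2013)
(l*H + 22071) + R(-51, -53) = (-2013*(-13/8) + 22071) + (385 + 5*(-53)) = (26169/8 + 22071) + (385 - 265) = 202737/8 + 120 = 203697/8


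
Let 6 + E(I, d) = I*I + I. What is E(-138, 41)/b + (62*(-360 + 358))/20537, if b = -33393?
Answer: -130763344/228597347 ≈ -0.57202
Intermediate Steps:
E(I, d) = -6 + I + I² (E(I, d) = -6 + (I*I + I) = -6 + (I² + I) = -6 + (I + I²) = -6 + I + I²)
E(-138, 41)/b + (62*(-360 + 358))/20537 = (-6 - 138 + (-138)²)/(-33393) + (62*(-360 + 358))/20537 = (-6 - 138 + 19044)*(-1/33393) + (62*(-2))*(1/20537) = 18900*(-1/33393) - 124*1/20537 = -6300/11131 - 124/20537 = -130763344/228597347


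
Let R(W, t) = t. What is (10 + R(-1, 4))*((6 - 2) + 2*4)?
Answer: 168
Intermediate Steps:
(10 + R(-1, 4))*((6 - 2) + 2*4) = (10 + 4)*((6 - 2) + 2*4) = 14*(4 + 8) = 14*12 = 168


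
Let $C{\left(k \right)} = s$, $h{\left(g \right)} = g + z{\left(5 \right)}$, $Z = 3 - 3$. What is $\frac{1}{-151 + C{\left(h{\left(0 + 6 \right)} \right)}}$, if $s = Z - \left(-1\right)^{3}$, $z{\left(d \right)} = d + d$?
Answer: $- \frac{1}{150} \approx -0.0066667$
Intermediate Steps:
$Z = 0$ ($Z = 3 - 3 = 0$)
$z{\left(d \right)} = 2 d$
$s = 1$ ($s = 0 - \left(-1\right)^{3} = 0 - -1 = 0 + 1 = 1$)
$h{\left(g \right)} = 10 + g$ ($h{\left(g \right)} = g + 2 \cdot 5 = g + 10 = 10 + g$)
$C{\left(k \right)} = 1$
$\frac{1}{-151 + C{\left(h{\left(0 + 6 \right)} \right)}} = \frac{1}{-151 + 1} = \frac{1}{-150} = - \frac{1}{150}$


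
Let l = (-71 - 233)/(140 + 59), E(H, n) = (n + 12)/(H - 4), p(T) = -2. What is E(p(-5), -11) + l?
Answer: -2023/1194 ≈ -1.6943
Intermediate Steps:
E(H, n) = (12 + n)/(-4 + H)
l = -304/199 ≈ -1.5276
E(p(-5), -11) + l = (12 - 11)/(-4 - 2) - 304/199 = 1/(-6) - 304/199 = -⅙*1 - 304/199 = -⅙ - 304/199 = -2023/1194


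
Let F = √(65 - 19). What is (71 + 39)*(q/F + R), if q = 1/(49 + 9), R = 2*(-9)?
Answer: -1980 + 55*√46/1334 ≈ -1979.7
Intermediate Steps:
R = -18
F = √46 ≈ 6.7823
q = 1/58 ≈ 0.017241
(71 + 39)*(q/F + R) = (71 + 39)*(1/(58*(√46)) - 18) = 110*((√46/46)/58 - 18) = 110*(√46/2668 - 18) = 110*(-18 + √46/2668) = -1980 + 55*√46/1334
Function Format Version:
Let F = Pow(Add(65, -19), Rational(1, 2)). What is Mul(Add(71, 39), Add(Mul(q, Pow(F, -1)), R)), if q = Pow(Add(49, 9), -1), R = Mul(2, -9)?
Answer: Add(-1980, Mul(Rational(55, 1334), Pow(46, Rational(1, 2)))) ≈ -1979.7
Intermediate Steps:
R = -18
F = Pow(46, Rational(1, 2)) ≈ 6.7823
q = Rational(1, 58) (q = Pow(58, -1) = Rational(1, 58) ≈ 0.017241)
Mul(Add(71, 39), Add(Mul(q, Pow(F, -1)), R)) = Mul(Add(71, 39), Add(Mul(Rational(1, 58), Pow(Pow(46, Rational(1, 2)), -1)), -18)) = Mul(110, Add(Mul(Rational(1, 58), Mul(Rational(1, 46), Pow(46, Rational(1, 2)))), -18)) = Mul(110, Add(Mul(Rational(1, 2668), Pow(46, Rational(1, 2))), -18)) = Mul(110, Add(-18, Mul(Rational(1, 2668), Pow(46, Rational(1, 2))))) = Add(-1980, Mul(Rational(55, 1334), Pow(46, Rational(1, 2))))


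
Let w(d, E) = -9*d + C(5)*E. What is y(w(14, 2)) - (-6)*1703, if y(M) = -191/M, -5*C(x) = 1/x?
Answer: 32211911/3152 ≈ 10220.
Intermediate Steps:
C(x) = -1/(5*x)
w(d, E) = -9*d - E/25 (w(d, E) = -9*d + (-⅕/5)*E = -9*d + (-⅕*⅕)*E = -9*d - E/25)
y(w(14, 2)) - (-6)*1703 = -191/(-9*14 - 1/25*2) - (-6)*1703 = -191/(-126 - 2/25) - 1*(-10218) = -191/(-3152/25) + 10218 = -191*(-25/3152) + 10218 = 4775/3152 + 10218 = 32211911/3152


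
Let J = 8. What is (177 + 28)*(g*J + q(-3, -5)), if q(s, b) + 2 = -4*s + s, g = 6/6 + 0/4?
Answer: 3075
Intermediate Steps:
g = 1 (g = 6*(⅙) + 0*(¼) = 1 + 0 = 1)
q(s, b) = -2 - 3*s (q(s, b) = -2 + (-4*s + s) = -2 - 3*s)
(177 + 28)*(g*J + q(-3, -5)) = (177 + 28)*(1*8 + (-2 - 3*(-3))) = 205*(8 + (-2 + 9)) = 205*(8 + 7) = 205*15 = 3075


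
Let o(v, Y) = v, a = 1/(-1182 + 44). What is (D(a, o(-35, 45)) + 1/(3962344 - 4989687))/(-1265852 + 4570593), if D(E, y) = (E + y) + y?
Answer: -81839171861/3863626682739494 ≈ -2.1182e-5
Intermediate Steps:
a = -1/1138 (a = 1/(-1138) = -1/1138 ≈ -0.00087873)
D(E, y) = E + 2*y
(D(a, o(-35, 45)) + 1/(3962344 - 4989687))/(-1265852 + 4570593) = ((-1/1138 + 2*(-35)) + 1/(3962344 - 4989687))/(-1265852 + 4570593) = ((-1/1138 - 70) + 1/(-1027343))/3304741 = (-79661/1138 - 1/1027343)*(1/3304741) = -81839171861/1169116334*1/3304741 = -81839171861/3863626682739494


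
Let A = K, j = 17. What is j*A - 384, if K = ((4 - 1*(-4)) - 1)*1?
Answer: -265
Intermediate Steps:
K = 7 (K = ((4 + 4) - 1)*1 = (8 - 1)*1 = 7*1 = 7)
A = 7
j*A - 384 = 17*7 - 384 = 119 - 384 = -265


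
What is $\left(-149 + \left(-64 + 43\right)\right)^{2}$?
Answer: $28900$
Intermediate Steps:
$\left(-149 + \left(-64 + 43\right)\right)^{2} = \left(-149 - 21\right)^{2} = \left(-170\right)^{2} = 28900$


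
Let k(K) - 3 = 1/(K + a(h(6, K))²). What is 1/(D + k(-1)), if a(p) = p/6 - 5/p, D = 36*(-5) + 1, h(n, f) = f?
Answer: -805/141644 ≈ -0.0056833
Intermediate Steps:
D = -179 (D = -180 + 1 = -179)
a(p) = -5/p + p/6 (a(p) = p*(⅙) - 5/p = p/6 - 5/p = -5/p + p/6)
k(K) = 3 + 1/(K + (-5/K + K/6)²)
1/(D + k(-1)) = 1/(-179 + 3*((-30 + (-1)²)² + 12*(-1)²*(1 + 3*(-1)))/((-30 + (-1)²)² + 36*(-1)³)) = 1/(-179 + 3*((-30 + 1)² + 12*1*(1 - 3))/((-30 + 1)² + 36*(-1))) = 1/(-179 + 3*((-29)² + 12*1*(-2))/((-29)² - 36)) = 1/(-179 + 3*(841 - 24)/(841 - 36)) = 1/(-179 + 3*817/805) = 1/(-179 + 3*(1/805)*817) = 1/(-179 + 2451/805) = 1/(-141644/805) = -805/141644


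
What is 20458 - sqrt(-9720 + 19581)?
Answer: 20458 - sqrt(9861) ≈ 20359.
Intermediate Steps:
20458 - sqrt(-9720 + 19581) = 20458 - sqrt(9861)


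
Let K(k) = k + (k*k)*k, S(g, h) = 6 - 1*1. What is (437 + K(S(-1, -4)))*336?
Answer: 190512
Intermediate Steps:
S(g, h) = 5 (S(g, h) = 6 - 1 = 5)
K(k) = k + k³ (K(k) = k + k²*k = k + k³)
(437 + K(S(-1, -4)))*336 = (437 + (5 + 5³))*336 = (437 + (5 + 125))*336 = (437 + 130)*336 = 567*336 = 190512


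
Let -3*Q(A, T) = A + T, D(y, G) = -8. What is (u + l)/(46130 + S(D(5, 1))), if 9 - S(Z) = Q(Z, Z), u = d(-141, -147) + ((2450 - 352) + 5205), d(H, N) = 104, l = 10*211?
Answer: 28551/138401 ≈ 0.20629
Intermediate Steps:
l = 2110
u = 7407 (u = 104 + ((2450 - 352) + 5205) = 104 + (2098 + 5205) = 104 + 7303 = 7407)
Q(A, T) = -A/3 - T/3 (Q(A, T) = -(A + T)/3 = -A/3 - T/3)
S(Z) = 9 + 2*Z/3 (S(Z) = 9 - (-Z/3 - Z/3) = 9 - (-2)*Z/3 = 9 + 2*Z/3)
(u + l)/(46130 + S(D(5, 1))) = (7407 + 2110)/(46130 + (9 + (⅔)*(-8))) = 9517/(46130 + (9 - 16/3)) = 9517/(46130 + 11/3) = 9517/(138401/3) = 9517*(3/138401) = 28551/138401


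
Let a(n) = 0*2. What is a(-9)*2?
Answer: 0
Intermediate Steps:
a(n) = 0
a(-9)*2 = 0*2 = 0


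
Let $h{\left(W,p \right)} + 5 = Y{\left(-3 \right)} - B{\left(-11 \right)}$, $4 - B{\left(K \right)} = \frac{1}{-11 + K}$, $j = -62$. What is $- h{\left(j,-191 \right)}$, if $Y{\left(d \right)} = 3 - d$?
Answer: $\frac{67}{22} \approx 3.0455$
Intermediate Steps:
$B{\left(K \right)} = 4 - \frac{1}{-11 + K}$
$h{\left(W,p \right)} = - \frac{67}{22}$ ($h{\left(W,p \right)} = -5 + \left(\left(3 - -3\right) - \frac{-45 + 4 \left(-11\right)}{-11 - 11}\right) = -5 + \left(\left(3 + 3\right) - \frac{-45 - 44}{-22}\right) = -5 + \left(6 - \left(- \frac{1}{22}\right) \left(-89\right)\right) = -5 + \left(6 - \frac{89}{22}\right) = -5 + \frac{43}{22} = - \frac{67}{22}$)
$- h{\left(j,-191 \right)} = \left(-1\right) \left(- \frac{67}{22}\right) = \frac{67}{22}$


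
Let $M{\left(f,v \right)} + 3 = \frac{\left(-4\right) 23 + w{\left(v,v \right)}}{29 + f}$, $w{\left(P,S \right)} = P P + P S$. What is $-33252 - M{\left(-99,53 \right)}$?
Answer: $- \frac{1160952}{35} \approx -33170.0$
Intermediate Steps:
$w{\left(P,S \right)} = P^{2} + P S$
$M{\left(f,v \right)} = -3 + \frac{-92 + 2 v^{2}}{29 + f}$ ($M{\left(f,v \right)} = -3 + \frac{\left(-4\right) 23 + v \left(v + v\right)}{29 + f} = -3 + \frac{-92 + v 2 v}{29 + f} = -3 + \frac{-92 + 2 v^{2}}{29 + f}$)
$-33252 - M{\left(-99,53 \right)} = -33252 - \frac{-179 - -297 + 2 \cdot 53^{2}}{29 - 99} = -33252 - \frac{-179 + 297 + 2 \cdot 2809}{-70} = -33252 - - \frac{-179 + 297 + 5618}{70} = -33252 - \left(- \frac{1}{70}\right) 5736 = -33252 - - \frac{2868}{35} = -33252 + \frac{2868}{35} = - \frac{1160952}{35}$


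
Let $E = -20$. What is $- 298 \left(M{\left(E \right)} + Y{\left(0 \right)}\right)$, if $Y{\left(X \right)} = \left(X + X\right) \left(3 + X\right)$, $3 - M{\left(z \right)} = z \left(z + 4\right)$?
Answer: $94466$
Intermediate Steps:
$M{\left(z \right)} = 3 - z \left(4 + z\right)$ ($M{\left(z \right)} = 3 - z \left(z + 4\right) = 3 - z \left(4 + z\right)$)
$Y{\left(X \right)} = 2 X \left(3 + X\right)$
$- 298 \left(M{\left(E \right)} + Y{\left(0 \right)}\right) = - 298 \left(\left(3 - \left(-20\right)^{2} - -80\right) + 2 \cdot 0 \left(3 + 0\right)\right) = - 298 \left(\left(3 - 400 + 80\right) + 2 \cdot 0 \cdot 3\right) = - 298 \left(\left(3 - 400 + 80\right) + 0\right) = - 298 \left(-317 + 0\right) = \left(-298\right) \left(-317\right) = 94466$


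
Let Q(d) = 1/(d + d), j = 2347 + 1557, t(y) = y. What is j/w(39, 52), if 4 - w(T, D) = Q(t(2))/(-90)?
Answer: 1405440/1441 ≈ 975.32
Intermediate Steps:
j = 3904
Q(d) = 1/(2*d)
w(T, D) = 1441/360 (w(T, D) = 4 - (½)/2/(-90) = 4 - (½)*(½)*(-1)/90 = 4 - (-1)/(4*90) = 4 - 1*(-1/360) = 4 + 1/360 = 1441/360)
j/w(39, 52) = 3904/(1441/360) = 3904*(360/1441) = 1405440/1441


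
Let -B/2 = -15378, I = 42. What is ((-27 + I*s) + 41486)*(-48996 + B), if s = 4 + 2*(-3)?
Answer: -754680000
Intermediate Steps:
B = 30756 (B = -2*(-15378) = 30756)
s = -2 (s = 4 - 6 = -2)
((-27 + I*s) + 41486)*(-48996 + B) = ((-27 + 42*(-2)) + 41486)*(-48996 + 30756) = ((-27 - 84) + 41486)*(-18240) = (-111 + 41486)*(-18240) = 41375*(-18240) = -754680000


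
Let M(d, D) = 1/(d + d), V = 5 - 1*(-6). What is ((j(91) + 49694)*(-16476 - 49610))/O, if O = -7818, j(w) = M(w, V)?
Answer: 298851102287/711438 ≈ 4.2007e+5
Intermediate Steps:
V = 11 (V = 5 + 6 = 11)
M(d, D) = 1/(2*d)
j(w) = 1/(2*w)
((j(91) + 49694)*(-16476 - 49610))/O = (((½)/91 + 49694)*(-16476 - 49610))/(-7818) = (((½)*(1/91) + 49694)*(-66086))*(-1/7818) = ((1/182 + 49694)*(-66086))*(-1/7818) = ((9044309/182)*(-66086))*(-1/7818) = -298851102287/91*(-1/7818) = 298851102287/711438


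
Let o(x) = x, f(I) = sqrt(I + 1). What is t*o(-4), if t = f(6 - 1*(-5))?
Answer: -8*sqrt(3) ≈ -13.856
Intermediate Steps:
f(I) = sqrt(1 + I)
t = 2*sqrt(3) (t = sqrt(1 + (6 - 1*(-5))) = sqrt(1 + (6 + 5)) = sqrt(1 + 11) = sqrt(12) = 2*sqrt(3) ≈ 3.4641)
t*o(-4) = (2*sqrt(3))*(-4) = -8*sqrt(3)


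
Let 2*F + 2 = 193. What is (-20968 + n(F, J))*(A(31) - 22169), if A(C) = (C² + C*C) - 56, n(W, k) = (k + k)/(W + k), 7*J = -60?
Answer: 518097963688/1217 ≈ 4.2572e+8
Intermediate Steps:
J = -60/7 (J = (⅐)*(-60) = -60/7 ≈ -8.5714)
F = 191/2 (F = -1 + (½)*193 = -1 + 193/2 = 191/2 ≈ 95.500)
n(W, k) = 2*k/(W + k) (n(W, k) = (2*k)/(W + k) = 2*k/(W + k))
A(C) = -56 + 2*C² (A(C) = (C² + C²) - 56 = 2*C² - 56 = -56 + 2*C²)
(-20968 + n(F, J))*(A(31) - 22169) = (-20968 + 2*(-60/7)/(191/2 - 60/7))*((-56 + 2*31²) - 22169) = (-20968 + 2*(-60/7)/(1217/14))*((-56 + 2*961) - 22169) = (-20968 + 2*(-60/7)*(14/1217))*((-56 + 1922) - 22169) = (-20968 - 240/1217)*(1866 - 22169) = -25518296/1217*(-20303) = 518097963688/1217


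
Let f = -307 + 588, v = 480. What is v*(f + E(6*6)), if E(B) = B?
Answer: 152160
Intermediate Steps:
f = 281
v*(f + E(6*6)) = 480*(281 + 6*6) = 480*(281 + 36) = 480*317 = 152160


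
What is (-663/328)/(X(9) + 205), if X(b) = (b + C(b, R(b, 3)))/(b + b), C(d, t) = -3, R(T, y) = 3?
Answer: -1989/202048 ≈ -0.0098442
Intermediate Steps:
X(b) = (-3 + b)/(2*b) (X(b) = (b - 3)/(b + b) = (-3 + b)/((2*b)) = (-3 + b)*(1/(2*b)) = (-3 + b)/(2*b))
(-663/328)/(X(9) + 205) = (-663/328)/((1/2)*(-3 + 9)/9 + 205) = (-663*1/328)/((1/2)*(1/9)*6 + 205) = -663/(328*(1/3 + 205)) = -663/(328*616/3) = -663/328*3/616 = -1989/202048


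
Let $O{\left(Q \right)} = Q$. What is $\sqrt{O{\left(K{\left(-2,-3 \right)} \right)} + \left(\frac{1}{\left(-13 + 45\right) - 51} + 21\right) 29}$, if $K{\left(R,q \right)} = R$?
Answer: $\frac{4 \sqrt{13661}}{19} \approx 24.606$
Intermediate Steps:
$\sqrt{O{\left(K{\left(-2,-3 \right)} \right)} + \left(\frac{1}{\left(-13 + 45\right) - 51} + 21\right) 29} = \sqrt{-2 + \left(\frac{1}{\left(-13 + 45\right) - 51} + 21\right) 29} = \sqrt{-2 + \left(\frac{1}{32 - 51} + 21\right) 29} = \sqrt{-2 + \left(\frac{1}{-19} + 21\right) 29} = \sqrt{-2 + \left(- \frac{1}{19} + 21\right) 29} = \sqrt{-2 + \frac{398}{19} \cdot 29} = \sqrt{-2 + \frac{11542}{19}} = \sqrt{\frac{11504}{19}} = \frac{4 \sqrt{13661}}{19}$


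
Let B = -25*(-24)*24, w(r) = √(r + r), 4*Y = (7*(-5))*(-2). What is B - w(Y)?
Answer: 14400 - √35 ≈ 14394.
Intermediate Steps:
Y = 35/2 (Y = ((7*(-5))*(-2))/4 = (-35*(-2))/4 = (¼)*70 = 35/2 ≈ 17.500)
w(r) = √2*√r (w(r) = √(2*r) = √2*√r)
B = 14400 (B = 600*24 = 14400)
B - w(Y) = 14400 - √2*√(35/2) = 14400 - √2*√70/2 = 14400 - √35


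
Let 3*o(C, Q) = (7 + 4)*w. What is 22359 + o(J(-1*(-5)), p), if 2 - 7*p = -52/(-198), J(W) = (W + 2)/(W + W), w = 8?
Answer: 67165/3 ≈ 22388.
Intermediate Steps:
J(W) = (2 + W)/(2*W) (J(W) = (2 + W)/((2*W)) = (2 + W)*(1/(2*W)) = (2 + W)/(2*W))
p = 172/693 (p = 2/7 - (-52)/(7*(-198)) = 2/7 - (-52)*(-1)/(7*198) = 2/7 - 1/7*26/99 = 2/7 - 26/693 = 172/693 ≈ 0.24820)
o(C, Q) = 88/3 (o(C, Q) = ((7 + 4)*8)/3 = (11*8)/3 = (1/3)*88 = 88/3)
22359 + o(J(-1*(-5)), p) = 22359 + 88/3 = 67165/3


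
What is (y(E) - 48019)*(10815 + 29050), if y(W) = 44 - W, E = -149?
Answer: -1906583490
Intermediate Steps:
(y(E) - 48019)*(10815 + 29050) = ((44 - 1*(-149)) - 48019)*(10815 + 29050) = ((44 + 149) - 48019)*39865 = (193 - 48019)*39865 = -47826*39865 = -1906583490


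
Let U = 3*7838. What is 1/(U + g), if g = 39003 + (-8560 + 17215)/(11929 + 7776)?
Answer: 3941/246381228 ≈ 1.5996e-5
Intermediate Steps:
U = 23514
g = 153712554/3941 (g = 39003 + 8655/19705 = 39003 + 8655*(1/19705) = 39003 + 1731/3941 = 153712554/3941 ≈ 39003.)
1/(U + g) = 1/(23514 + 153712554/3941) = 1/(246381228/3941) = 3941/246381228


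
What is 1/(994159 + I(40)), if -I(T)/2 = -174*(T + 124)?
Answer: 1/1051231 ≈ 9.5127e-7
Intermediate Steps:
I(T) = 43152 + 348*T (I(T) = -(-348)*(T + 124) = -(-348)*(124 + T) = -2*(-21576 - 174*T) = 43152 + 348*T)
1/(994159 + I(40)) = 1/(994159 + (43152 + 348*40)) = 1/(994159 + (43152 + 13920)) = 1/(994159 + 57072) = 1/1051231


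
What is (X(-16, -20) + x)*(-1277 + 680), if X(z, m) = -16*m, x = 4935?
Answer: -3137235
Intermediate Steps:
(X(-16, -20) + x)*(-1277 + 680) = (-16*(-20) + 4935)*(-1277 + 680) = (320 + 4935)*(-597) = 5255*(-597) = -3137235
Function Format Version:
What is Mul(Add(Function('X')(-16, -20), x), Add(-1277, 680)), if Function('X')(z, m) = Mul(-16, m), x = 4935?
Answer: -3137235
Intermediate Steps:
Mul(Add(Function('X')(-16, -20), x), Add(-1277, 680)) = Mul(Add(Mul(-16, -20), 4935), Add(-1277, 680)) = Mul(Add(320, 4935), -597) = Mul(5255, -597) = -3137235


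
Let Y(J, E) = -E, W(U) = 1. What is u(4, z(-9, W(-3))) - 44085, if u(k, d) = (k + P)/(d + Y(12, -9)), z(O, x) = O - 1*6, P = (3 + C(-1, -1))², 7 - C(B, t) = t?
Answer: -264635/6 ≈ -44106.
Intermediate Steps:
C(B, t) = 7 - t
P = 121 (P = (3 + (7 - 1*(-1)))² = (3 + (7 + 1))² = (3 + 8)² = 11² = 121)
z(O, x) = -6 + O (z(O, x) = O - 6 = -6 + O)
u(k, d) = (121 + k)/(9 + d) (u(k, d) = (k + 121)/(d - 1*(-9)) = (121 + k)/(d + 9) = (121 + k)/(9 + d))
u(4, z(-9, W(-3))) - 44085 = (121 + 4)/(9 + (-6 - 9)) - 44085 = 125/(9 - 15) - 44085 = 125/(-6) - 44085 = -⅙*125 - 44085 = -125/6 - 44085 = -264635/6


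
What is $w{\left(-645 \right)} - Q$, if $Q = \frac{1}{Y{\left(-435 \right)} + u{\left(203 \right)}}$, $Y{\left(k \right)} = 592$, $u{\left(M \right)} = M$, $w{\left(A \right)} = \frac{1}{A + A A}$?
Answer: $- \frac{9213}{7338380} \approx -0.0012555$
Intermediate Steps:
$w{\left(A \right)} = \frac{1}{A + A^{2}}$
$Q = \frac{1}{795}$ ($Q = \frac{1}{592 + 203} = \frac{1}{795} \approx 0.0012579$)
$w{\left(-645 \right)} - Q = \frac{1}{\left(-645\right) \left(1 - 645\right)} - \frac{1}{795} = - \frac{1}{645 \left(-644\right)} - \frac{1}{795} = \left(- \frac{1}{645}\right) \left(- \frac{1}{644}\right) - \frac{1}{795} = \frac{1}{415380} - \frac{1}{795} = - \frac{9213}{7338380}$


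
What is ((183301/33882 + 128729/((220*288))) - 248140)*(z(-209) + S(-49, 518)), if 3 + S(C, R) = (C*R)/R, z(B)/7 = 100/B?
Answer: 21396057292936057/1557894360 ≈ 1.3734e+7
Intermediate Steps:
z(B) = 700/B (z(B) = 7*(100/B) = 700/B)
S(C, R) = -3 + C (S(C, R) = -3 + (C*R)/R = -3 + C)
((183301/33882 + 128729/((220*288))) - 248140)*(z(-209) + S(-49, 518)) = ((183301/33882 + 128729/((220*288))) - 248140)*(700/(-209) + (-3 - 49)) = ((183301*(1/33882) + 128729/63360) - 248140)*(700*(-1/209) - 52) = ((183301/33882 + 128729*(1/63360)) - 248140)*(-700/209 - 52) = ((183301/33882 + 128729/63360) - 248140)*(-11568/209) = (2662591223/357793920 - 248140)*(-11568/209) = -88780320717577/357793920*(-11568/209) = 21396057292936057/1557894360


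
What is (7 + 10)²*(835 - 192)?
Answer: 185827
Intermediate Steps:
(7 + 10)²*(835 - 192) = 17²*643 = 289*643 = 185827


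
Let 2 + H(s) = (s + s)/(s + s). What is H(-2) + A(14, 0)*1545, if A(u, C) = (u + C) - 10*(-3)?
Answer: 67979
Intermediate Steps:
H(s) = -1 (H(s) = -2 + (s + s)/(s + s) = -2 + (2*s)/((2*s)) = -2 + (2*s)*(1/(2*s)) = -2 + 1 = -1)
A(u, C) = 30 + C + u (A(u, C) = (C + u) + 30 = 30 + C + u)
H(-2) + A(14, 0)*1545 = -1 + (30 + 0 + 14)*1545 = -1 + 44*1545 = -1 + 67980 = 67979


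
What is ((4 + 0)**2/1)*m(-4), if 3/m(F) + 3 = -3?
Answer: -8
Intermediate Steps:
m(F) = -1/2 (m(F) = 3/(-3 - 3) = 3/(-6) = 3*(-1/6) = -1/2)
((4 + 0)**2/1)*m(-4) = ((4 + 0)**2/1)*(-1/2) = (4**2*1)*(-1/2) = (16*1)*(-1/2) = 16*(-1/2) = -8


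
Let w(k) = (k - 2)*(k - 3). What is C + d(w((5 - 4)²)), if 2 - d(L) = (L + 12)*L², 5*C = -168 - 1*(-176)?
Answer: -262/5 ≈ -52.400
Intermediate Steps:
w(k) = (-3 + k)*(-2 + k) (w(k) = (-2 + k)*(-3 + k) = (-3 + k)*(-2 + k))
C = 8/5 (C = (-168 - 1*(-176))/5 = (-168 + 176)/5 = (⅕)*8 = 8/5 ≈ 1.6000)
d(L) = 2 - L²*(12 + L) (d(L) = 2 - (L + 12)*L² = 2 - (12 + L)*L² = 2 - L²*(12 + L))
C + d(w((5 - 4)²)) = 8/5 + (2 - (6 + ((5 - 4)²)² - 5*(5 - 4)²)³ - 12*(6 + ((5 - 4)²)² - 5*(5 - 4)²)²) = 8/5 + (2 - (6 + (1²)² - 5*1²)³ - 12*(6 + (1²)² - 5*1²)²) = 8/5 + (2 - (6 + 1² - 5*1)³ - 12*(6 + 1² - 5*1)²) = 8/5 + (2 - (6 + 1 - 5)³ - 12*(6 + 1 - 5)²) = 8/5 + (2 - 1*2³ - 12*2²) = 8/5 + (2 - 1*8 - 12*4) = 8/5 + (2 - 8 - 48) = 8/5 - 54 = -262/5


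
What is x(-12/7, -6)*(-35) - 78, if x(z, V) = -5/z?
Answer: -2161/12 ≈ -180.08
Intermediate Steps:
x(-12/7, -6)*(-35) - 78 = -5/((-12/7))*(-35) - 78 = -5/((-12*⅐))*(-35) - 78 = -5/(-12/7)*(-35) - 78 = -5*(-7/12)*(-35) - 78 = (35/12)*(-35) - 78 = -1225/12 - 78 = -2161/12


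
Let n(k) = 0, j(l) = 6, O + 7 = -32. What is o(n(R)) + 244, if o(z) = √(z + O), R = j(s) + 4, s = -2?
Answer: 244 + I*√39 ≈ 244.0 + 6.245*I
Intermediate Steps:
O = -39 (O = -7 - 32 = -39)
R = 10 (R = 6 + 4 = 10)
o(z) = √(-39 + z) (o(z) = √(z - 39) = √(-39 + z))
o(n(R)) + 244 = √(-39 + 0) + 244 = √(-39) + 244 = I*√39 + 244 = 244 + I*√39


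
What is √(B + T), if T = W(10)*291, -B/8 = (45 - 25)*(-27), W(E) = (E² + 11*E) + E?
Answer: 2*√17085 ≈ 261.42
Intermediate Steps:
W(E) = E² + 12*E
B = 4320 (B = -8*(45 - 25)*(-27) = -160*(-27) = -8*(-540) = 4320)
T = 64020 (T = (10*(12 + 10))*291 = (10*22)*291 = 220*291 = 64020)
√(B + T) = √(4320 + 64020) = √68340 = 2*√17085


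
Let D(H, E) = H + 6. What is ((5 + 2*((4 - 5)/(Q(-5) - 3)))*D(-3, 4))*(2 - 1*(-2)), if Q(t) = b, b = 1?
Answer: 72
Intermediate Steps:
Q(t) = 1
D(H, E) = 6 + H
((5 + 2*((4 - 5)/(Q(-5) - 3)))*D(-3, 4))*(2 - 1*(-2)) = ((5 + 2*((4 - 5)/(1 - 3)))*(6 - 3))*(2 - 1*(-2)) = ((5 + 2*(-1/(-2)))*3)*(2 + 2) = ((5 + 2*(-1*(-1/2)))*3)*4 = ((5 + 2*(1/2))*3)*4 = ((5 + 1)*3)*4 = (6*3)*4 = 18*4 = 72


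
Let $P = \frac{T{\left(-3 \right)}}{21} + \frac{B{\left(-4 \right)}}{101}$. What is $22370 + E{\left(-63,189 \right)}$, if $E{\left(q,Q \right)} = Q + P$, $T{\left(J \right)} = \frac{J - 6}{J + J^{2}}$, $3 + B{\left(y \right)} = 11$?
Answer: $\frac{31898437}{1414} \approx 22559.0$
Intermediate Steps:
$B{\left(y \right)} = 8$ ($B{\left(y \right)} = -3 + 11 = 8$)
$T{\left(J \right)} = \frac{-6 + J}{J + J^{2}}$
$P = \frac{11}{1414}$ ($P = \frac{\frac{1}{-3} \frac{1}{1 - 3} \left(-6 - 3\right)}{21} + \frac{8}{101} = \left(- \frac{1}{3}\right) \frac{1}{-2} \left(-9\right) \frac{1}{21} + 8 \cdot \frac{1}{101} = \left(- \frac{1}{3}\right) \left(- \frac{1}{2}\right) \left(-9\right) \frac{1}{21} + \frac{8}{101} = \left(- \frac{3}{2}\right) \frac{1}{21} + \frac{8}{101} = - \frac{1}{14} + \frac{8}{101} = \frac{11}{1414} \approx 0.0077794$)
$E{\left(q,Q \right)} = \frac{11}{1414} + Q$ ($E{\left(q,Q \right)} = Q + \frac{11}{1414} = \frac{11}{1414} + Q$)
$22370 + E{\left(-63,189 \right)} = 22370 + \left(\frac{11}{1414} + 189\right) = 22370 + \frac{267257}{1414} = \frac{31898437}{1414}$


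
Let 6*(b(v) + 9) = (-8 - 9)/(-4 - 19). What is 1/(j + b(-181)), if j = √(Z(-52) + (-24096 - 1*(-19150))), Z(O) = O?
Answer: -3450/1973113 - 19044*I*√102/13811791 ≈ -0.0017485 - 0.013925*I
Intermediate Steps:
b(v) = -1225/138 (b(v) = -9 + ((-8 - 9)/(-4 - 19))/6 = -9 + (-17/(-23))/6 = -9 + (-17*(-1/23))/6 = -9 + (⅙)*(17/23) = -9 + 17/138 = -1225/138)
j = 7*I*√102 (j = √(-52 + (-24096 - 1*(-19150))) = √(-52 + (-24096 + 19150)) = √(-52 - 4946) = √(-4998) = 7*I*√102 ≈ 70.697*I)
1/(j + b(-181)) = 1/(7*I*√102 - 1225/138) = 1/(-1225/138 + 7*I*√102)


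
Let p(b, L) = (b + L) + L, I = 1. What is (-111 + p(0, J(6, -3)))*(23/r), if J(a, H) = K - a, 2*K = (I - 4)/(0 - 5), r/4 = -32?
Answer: 3519/160 ≈ 21.994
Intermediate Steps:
r = -128 (r = 4*(-32) = -128)
K = 3/10 (K = ((1 - 4)/(0 - 5))/2 = (-3/(-5))/2 = (-3*(-⅕))/2 = (½)*(⅗) = 3/10 ≈ 0.30000)
J(a, H) = 3/10 - a
p(b, L) = b + 2*L (p(b, L) = (L + b) + L = b + 2*L)
(-111 + p(0, J(6, -3)))*(23/r) = (-111 + (0 + 2*(3/10 - 1*6)))*(23/(-128)) = (-111 + (0 + 2*(3/10 - 6)))*(23*(-1/128)) = (-111 + (0 + 2*(-57/10)))*(-23/128) = (-111 + (0 - 57/5))*(-23/128) = (-111 - 57/5)*(-23/128) = -612/5*(-23/128) = 3519/160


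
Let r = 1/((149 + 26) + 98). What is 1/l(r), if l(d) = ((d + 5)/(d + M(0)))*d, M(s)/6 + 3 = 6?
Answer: 1341795/1366 ≈ 982.28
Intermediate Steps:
M(s) = 18 (M(s) = -18 + 6*6 = -18 + 36 = 18)
r = 1/273 (r = 1/(175 + 98) = 1/273 ≈ 0.0036630)
l(d) = d*(5 + d)/(18 + d) (l(d) = ((d + 5)/(d + 18))*d = ((5 + d)/(18 + d))*d = d*(5 + d)/(18 + d))
1/l(r) = 1/((5 + 1/273)/(273*(18 + 1/273))) = 1/((1/273)*(1366/273)/(4915/273)) = 1/((1/273)*(273/4915)*(1366/273)) = 1/(1366/1341795) = 1341795/1366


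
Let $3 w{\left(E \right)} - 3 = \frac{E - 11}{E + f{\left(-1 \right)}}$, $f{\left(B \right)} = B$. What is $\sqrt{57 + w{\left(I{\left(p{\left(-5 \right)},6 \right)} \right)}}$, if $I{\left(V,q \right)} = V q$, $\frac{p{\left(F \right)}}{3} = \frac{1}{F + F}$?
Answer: $\frac{25 \sqrt{42}}{21} \approx 7.7152$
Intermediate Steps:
$p{\left(F \right)} = \frac{3}{2 F}$ ($p{\left(F \right)} = \frac{3}{F + F} = \frac{3}{2 F}$)
$w{\left(E \right)} = 1 + \frac{-11 + E}{3 \left(-1 + E\right)}$ ($w{\left(E \right)} = 1 + \frac{\left(E - 11\right) \frac{1}{E - 1}}{3} = 1 + \frac{\left(-11 + E\right) \frac{1}{-1 + E}}{3} = 1 + \frac{\frac{1}{-1 + E} \left(-11 + E\right)}{3} = 1 + \frac{-11 + E}{3 \left(-1 + E\right)}$)
$\sqrt{57 + w{\left(I{\left(p{\left(-5 \right)},6 \right)} \right)}} = \sqrt{57 + \frac{2 \left(-7 + 2 \frac{3}{2 \left(-5\right)} 6\right)}{3 \left(-1 + \frac{3}{2 \left(-5\right)} 6\right)}} = \sqrt{57 + \frac{2 \left(-7 + 2 \cdot \frac{3}{2} \left(- \frac{1}{5}\right) 6\right)}{3 \left(-1 + \frac{3}{2} \left(- \frac{1}{5}\right) 6\right)}} = \sqrt{57 + \frac{2 \left(-7 + 2 \left(\left(- \frac{3}{10}\right) 6\right)\right)}{3 \left(-1 - \frac{9}{5}\right)}} = \sqrt{57 + \frac{2 \left(-7 + 2 \left(- \frac{9}{5}\right)\right)}{3 \left(-1 - \frac{9}{5}\right)}} = \sqrt{57 + \frac{2 \left(-7 - \frac{18}{5}\right)}{3 \left(- \frac{14}{5}\right)}} = \sqrt{57 + \frac{2}{3} \left(- \frac{5}{14}\right) \left(- \frac{53}{5}\right)} = \sqrt{57 + \frac{53}{21}} = \sqrt{\frac{1250}{21}} = \frac{25 \sqrt{42}}{21}$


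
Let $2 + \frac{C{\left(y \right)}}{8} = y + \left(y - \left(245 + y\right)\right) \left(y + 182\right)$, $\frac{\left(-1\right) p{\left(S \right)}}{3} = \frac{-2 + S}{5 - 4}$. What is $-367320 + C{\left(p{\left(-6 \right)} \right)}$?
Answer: $-770904$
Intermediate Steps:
$p{\left(S \right)} = 6 - 3 S$ ($p{\left(S \right)} = - 3 \frac{-2 + S}{5 - 4} = - 3 \frac{-2 + S}{1} = - 3 \left(-2 + S\right) 1 = - 3 \left(-2 + S\right) = 6 - 3 S$)
$C{\left(y \right)} = -356736 - 1952 y$ ($C{\left(y \right)} = -16 + 8 \left(y + \left(y - \left(245 + y\right)\right) \left(y + 182\right)\right) = -16 + 8 \left(y - 245 \left(182 + y\right)\right) = -16 + 8 \left(y - \left(44590 + 245 y\right)\right) = -16 + 8 \left(-44590 - 244 y\right) = -16 - \left(356720 + 1952 y\right) = -356736 - 1952 y$)
$-367320 + C{\left(p{\left(-6 \right)} \right)} = -367320 - \left(356736 + 1952 \left(6 - -18\right)\right) = -367320 - \left(356736 + 1952 \left(6 + 18\right)\right) = -367320 - 403584 = -770904$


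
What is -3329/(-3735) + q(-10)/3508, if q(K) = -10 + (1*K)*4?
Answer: 5745691/6551190 ≈ 0.87705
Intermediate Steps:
q(K) = -10 + 4*K (q(K) = -10 + K*4 = -10 + 4*K)
-3329/(-3735) + q(-10)/3508 = -3329/(-3735) + (-10 + 4*(-10))/3508 = -3329*(-1/3735) + (-10 - 40)*(1/3508) = 3329/3735 - 50*1/3508 = 3329/3735 - 25/1754 = 5745691/6551190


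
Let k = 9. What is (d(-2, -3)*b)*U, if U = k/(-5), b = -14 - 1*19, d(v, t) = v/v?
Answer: 297/5 ≈ 59.400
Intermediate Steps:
d(v, t) = 1
b = -33 (b = -14 - 19 = -33)
U = -9/5 (U = 9/(-5) = 9*(-⅕) = -9/5 ≈ -1.8000)
(d(-2, -3)*b)*U = (1*(-33))*(-9/5) = -33*(-9/5) = 297/5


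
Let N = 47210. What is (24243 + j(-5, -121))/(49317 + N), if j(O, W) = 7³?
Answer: 24586/96527 ≈ 0.25471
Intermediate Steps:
j(O, W) = 343
(24243 + j(-5, -121))/(49317 + N) = (24243 + 343)/(49317 + 47210) = 24586/96527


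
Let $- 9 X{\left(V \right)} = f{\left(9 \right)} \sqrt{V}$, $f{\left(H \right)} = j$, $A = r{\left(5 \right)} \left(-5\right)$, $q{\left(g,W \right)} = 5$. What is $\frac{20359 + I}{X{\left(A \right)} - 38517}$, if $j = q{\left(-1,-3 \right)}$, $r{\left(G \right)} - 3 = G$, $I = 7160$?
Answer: $- \frac{85855895163}{120168303409} + \frac{2476710 i \sqrt{10}}{120168303409} \approx -0.71446 + 6.5176 \cdot 10^{-5} i$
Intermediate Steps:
$r{\left(G \right)} = 3 + G$
$A = -40$ ($A = \left(3 + 5\right) \left(-5\right) = 8 \left(-5\right) = -40$)
$j = 5$
$f{\left(H \right)} = 5$
$X{\left(V \right)} = - \frac{5 \sqrt{V}}{9}$
$\frac{20359 + I}{X{\left(A \right)} - 38517} = \frac{20359 + 7160}{- \frac{5 \sqrt{-40}}{9} - 38517} = \frac{27519}{- \frac{5 \cdot 2 i \sqrt{10}}{9} - 38517} = \frac{27519}{- \frac{10 i \sqrt{10}}{9} - 38517} = \frac{27519}{-38517 - \frac{10 i \sqrt{10}}{9}}$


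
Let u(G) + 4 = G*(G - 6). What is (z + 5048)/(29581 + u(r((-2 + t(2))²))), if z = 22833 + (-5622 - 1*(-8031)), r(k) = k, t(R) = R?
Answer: 30290/29577 ≈ 1.0241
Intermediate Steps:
z = 25242 (z = 22833 + (-5622 + 8031) = 22833 + 2409 = 25242)
u(G) = -4 + G*(-6 + G) (u(G) = -4 + G*(G - 6) = -4 + G*(-6 + G))
(z + 5048)/(29581 + u(r((-2 + t(2))²))) = (25242 + 5048)/(29581 + (-4 + ((-2 + 2)²)² - 6*(-2 + 2)²)) = 30290/(29581 + (-4 + (0²)² - 6*0²)) = 30290/(29581 + (-4 + 0² - 6*0)) = 30290/(29581 + (-4 + 0 + 0)) = 30290/(29581 - 4) = 30290/29577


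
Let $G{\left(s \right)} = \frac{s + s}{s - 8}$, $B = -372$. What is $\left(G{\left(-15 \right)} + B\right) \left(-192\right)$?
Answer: $\frac{1636992}{23} \approx 71174.0$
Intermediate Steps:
$G{\left(s \right)} = \frac{2 s}{-8 + s}$
$\left(G{\left(-15 \right)} + B\right) \left(-192\right) = \left(2 \left(-15\right) \frac{1}{-8 - 15} - 372\right) \left(-192\right) = \left(2 \left(-15\right) \frac{1}{-23} - 372\right) \left(-192\right) = \left(2 \left(-15\right) \left(- \frac{1}{23}\right) - 372\right) \left(-192\right) = \left(\frac{30}{23} - 372\right) \left(-192\right) = \left(- \frac{8526}{23}\right) \left(-192\right) = \frac{1636992}{23}$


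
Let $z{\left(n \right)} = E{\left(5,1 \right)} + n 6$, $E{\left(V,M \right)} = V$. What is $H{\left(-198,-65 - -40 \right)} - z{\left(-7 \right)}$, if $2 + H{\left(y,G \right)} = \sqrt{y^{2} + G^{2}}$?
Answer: $35 + \sqrt{39829} \approx 234.57$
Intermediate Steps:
$H{\left(y,G \right)} = -2 + \sqrt{G^{2} + y^{2}}$ ($H{\left(y,G \right)} = -2 + \sqrt{y^{2} + G^{2}} = -2 + \sqrt{G^{2} + y^{2}}$)
$z{\left(n \right)} = 5 + 6 n$ ($z{\left(n \right)} = 5 + n 6 = 5 + 6 n$)
$H{\left(-198,-65 - -40 \right)} - z{\left(-7 \right)} = \left(-2 + \sqrt{\left(-65 - -40\right)^{2} + \left(-198\right)^{2}}\right) - \left(5 + 6 \left(-7\right)\right) = \left(-2 + \sqrt{\left(-65 + 40\right)^{2} + 39204}\right) - \left(5 - 42\right) = \left(-2 + \sqrt{\left(-25\right)^{2} + 39204}\right) - -37 = \left(-2 + \sqrt{625 + 39204}\right) + 37 = \left(-2 + \sqrt{39829}\right) + 37 = 35 + \sqrt{39829}$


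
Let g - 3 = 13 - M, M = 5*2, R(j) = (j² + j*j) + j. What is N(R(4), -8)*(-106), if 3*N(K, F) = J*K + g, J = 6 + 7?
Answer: -16748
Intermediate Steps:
R(j) = j + 2*j² (R(j) = (j² + j²) + j = 2*j² + j = j + 2*j²)
M = 10
J = 13
g = 6 (g = 3 + (13 - 1*10) = 3 + (13 - 10) = 3 + 3 = 6)
N(K, F) = 2 + 13*K/3 (N(K, F) = (13*K + 6)/3 = (6 + 13*K)/3 = 2 + 13*K/3)
N(R(4), -8)*(-106) = (2 + 13*(4*(1 + 2*4))/3)*(-106) = (2 + 13*(4*(1 + 8))/3)*(-106) = (2 + 13*(4*9)/3)*(-106) = (2 + (13/3)*36)*(-106) = (2 + 156)*(-106) = 158*(-106) = -16748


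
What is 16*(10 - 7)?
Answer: 48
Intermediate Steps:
16*(10 - 7) = 16*3 = 48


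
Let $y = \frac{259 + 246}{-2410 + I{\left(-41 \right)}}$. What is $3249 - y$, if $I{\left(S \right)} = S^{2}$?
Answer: $\frac{2369026}{729} \approx 3249.7$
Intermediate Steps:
$y = - \frac{505}{729}$ ($y = \frac{259 + 246}{-2410 + \left(-41\right)^{2}} = \frac{505}{-2410 + 1681} = \frac{505}{-729} = 505 \left(- \frac{1}{729}\right) = - \frac{505}{729} \approx -0.69273$)
$3249 - y = 3249 - - \frac{505}{729} = 3249 + \frac{505}{729} = \frac{2369026}{729}$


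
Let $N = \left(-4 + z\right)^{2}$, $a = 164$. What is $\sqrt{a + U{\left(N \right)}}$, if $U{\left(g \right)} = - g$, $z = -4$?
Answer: $10$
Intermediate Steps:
$N = 64$ ($N = \left(-4 - 4\right)^{2} = \left(-8\right)^{2} = 64$)
$\sqrt{a + U{\left(N \right)}} = \sqrt{164 - 64} = \sqrt{100} = 10$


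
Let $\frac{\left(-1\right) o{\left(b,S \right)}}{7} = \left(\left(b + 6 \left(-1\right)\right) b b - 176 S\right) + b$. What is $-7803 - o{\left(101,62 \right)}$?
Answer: $6700185$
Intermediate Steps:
$o{\left(b,S \right)} = - 7 b + 1232 S - 7 b^{2} \left(-6 + b\right)$ ($o{\left(b,S \right)} = - 7 \left(\left(\left(b + 6 \left(-1\right)\right) b b - 176 S\right) + b\right) = - 7 \left(\left(\left(b - 6\right) b b - 176 S\right) + b\right) = - 7 \left(\left(\left(-6 + b\right) b b - 176 S\right) + b\right) = - 7 \left(\left(b \left(-6 + b\right) b - 176 S\right) + b\right) = - 7 \left(\left(b^{2} \left(-6 + b\right) - 176 S\right) + b\right) = - 7 \left(\left(- 176 S + b^{2} \left(-6 + b\right)\right) + b\right) = - 7 \left(b - 176 S + b^{2} \left(-6 + b\right)\right) = - 7 b + 1232 S - 7 b^{2} \left(-6 + b\right)$)
$-7803 - o{\left(101,62 \right)} = -7803 - \left(\left(-7\right) 101 - 7 \cdot 101^{3} + 42 \cdot 101^{2} + 1232 \cdot 62\right) = -7803 - \left(-707 - 7212107 + 42 \cdot 10201 + 76384\right) = -7803 - \left(-707 - 7212107 + 428442 + 76384\right) = -7803 - -6707988 = -7803 + 6707988 = 6700185$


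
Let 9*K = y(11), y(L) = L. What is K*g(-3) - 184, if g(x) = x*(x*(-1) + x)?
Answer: -184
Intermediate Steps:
K = 11/9 (K = (1/9)*11 = 11/9 ≈ 1.2222)
g(x) = 0 (g(x) = x*(-x + x) = x*0 = 0)
K*g(-3) - 184 = (11/9)*0 - 184 = 0 - 184 = -184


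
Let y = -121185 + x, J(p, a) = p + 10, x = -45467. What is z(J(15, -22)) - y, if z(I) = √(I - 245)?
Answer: 166652 + 2*I*√55 ≈ 1.6665e+5 + 14.832*I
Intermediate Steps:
J(p, a) = 10 + p
z(I) = √(-245 + I)
y = -166652 (y = -121185 - 45467 = -166652)
z(J(15, -22)) - y = √(-245 + (10 + 15)) - 1*(-166652) = √(-245 + 25) + 166652 = √(-220) + 166652 = 2*I*√55 + 166652 = 166652 + 2*I*√55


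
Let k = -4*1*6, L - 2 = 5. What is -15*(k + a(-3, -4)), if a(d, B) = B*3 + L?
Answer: 435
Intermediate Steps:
L = 7 (L = 2 + 5 = 7)
a(d, B) = 7 + 3*B (a(d, B) = B*3 + 7 = 3*B + 7 = 7 + 3*B)
k = -24 (k = -4*6 = -24)
-15*(k + a(-3, -4)) = -15*(-24 + (7 + 3*(-4))) = -15*(-24 + (7 - 12)) = -15*(-24 - 5) = -15*(-29) = 435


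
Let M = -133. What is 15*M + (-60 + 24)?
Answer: -2031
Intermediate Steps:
15*M + (-60 + 24) = 15*(-133) + (-60 + 24) = -1995 - 36 = -2031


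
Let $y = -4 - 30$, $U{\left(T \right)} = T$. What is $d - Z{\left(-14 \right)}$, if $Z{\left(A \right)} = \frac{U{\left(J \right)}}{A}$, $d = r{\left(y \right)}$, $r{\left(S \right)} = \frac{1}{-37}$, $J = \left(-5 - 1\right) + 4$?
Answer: $- \frac{44}{259} \approx -0.16988$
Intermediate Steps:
$J = -2$ ($J = -6 + 4 = -2$)
$y = -34$ ($y = -4 - 30 = -34$)
$r{\left(S \right)} = - \frac{1}{37}$
$d = - \frac{1}{37} \approx -0.027027$
$Z{\left(A \right)} = - \frac{2}{A}$
$d - Z{\left(-14 \right)} = - \frac{1}{37} - - \frac{2}{-14} = - \frac{1}{37} - \left(-2\right) \left(- \frac{1}{14}\right) = - \frac{1}{37} - \frac{1}{7} = - \frac{44}{259}$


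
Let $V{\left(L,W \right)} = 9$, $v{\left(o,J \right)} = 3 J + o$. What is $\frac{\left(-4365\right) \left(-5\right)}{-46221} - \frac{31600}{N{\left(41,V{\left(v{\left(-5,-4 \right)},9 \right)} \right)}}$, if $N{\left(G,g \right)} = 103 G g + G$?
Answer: $- \frac{47728775}{36637846} \approx -1.3027$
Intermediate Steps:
$v{\left(o,J \right)} = o + 3 J$
$N{\left(G,g \right)} = G + 103 G g$ ($N{\left(G,g \right)} = 103 G g + G = G + 103 G g$)
$\frac{\left(-4365\right) \left(-5\right)}{-46221} - \frac{31600}{N{\left(41,V{\left(v{\left(-5,-4 \right)},9 \right)} \right)}} = \frac{\left(-4365\right) \left(-5\right)}{-46221} - \frac{31600}{41 \left(1 + 103 \cdot 9\right)} = 21825 \left(- \frac{1}{46221}\right) - \frac{31600}{41 \left(1 + 927\right)} = - \frac{7275}{15407} - \frac{31600}{41 \cdot 928} = - \frac{7275}{15407} - \frac{31600}{38048} = - \frac{7275}{15407} - \frac{1975}{2378} = - \frac{47728775}{36637846}$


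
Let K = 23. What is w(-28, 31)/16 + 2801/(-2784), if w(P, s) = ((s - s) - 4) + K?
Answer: 505/2784 ≈ 0.18139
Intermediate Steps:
w(P, s) = 19 (w(P, s) = ((s - s) - 4) + 23 = (0 - 4) + 23 = -4 + 23 = 19)
w(-28, 31)/16 + 2801/(-2784) = 19/16 + 2801/(-2784) = 19*(1/16) + 2801*(-1/2784) = 19/16 - 2801/2784 = 505/2784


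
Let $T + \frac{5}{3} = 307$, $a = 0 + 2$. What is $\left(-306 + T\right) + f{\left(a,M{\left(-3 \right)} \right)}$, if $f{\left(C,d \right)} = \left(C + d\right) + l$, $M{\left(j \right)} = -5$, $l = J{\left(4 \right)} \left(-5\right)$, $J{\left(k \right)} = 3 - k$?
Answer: $\frac{4}{3} \approx 1.3333$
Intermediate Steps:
$a = 2$
$l = 5$ ($l = \left(3 - 4\right) \left(-5\right) = \left(-1\right) \left(-5\right) = 5$)
$f{\left(C,d \right)} = 5 + C + d$ ($f{\left(C,d \right)} = \left(C + d\right) + 5 = 5 + C + d$)
$T = \frac{916}{3}$ ($T = - \frac{5}{3} + 307 = \frac{916}{3} \approx 305.33$)
$\left(-306 + T\right) + f{\left(a,M{\left(-3 \right)} \right)} = \left(-306 + \frac{916}{3}\right) + \left(5 + 2 - 5\right) = - \frac{2}{3} + 2 = \frac{4}{3}$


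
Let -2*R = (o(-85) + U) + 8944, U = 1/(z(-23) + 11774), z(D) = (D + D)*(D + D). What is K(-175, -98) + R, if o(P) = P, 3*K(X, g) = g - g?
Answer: -123051511/27780 ≈ -4429.5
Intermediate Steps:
z(D) = 4*D**2 (z(D) = (2*D)*(2*D) = 4*D**2)
K(X, g) = 0 (K(X, g) = (g - g)/3 = (1/3)*0 = 0)
U = 1/13890 (U = 1/(4*(-23)**2 + 11774) = 1/(4*529 + 11774) = 1/(2116 + 11774) = 1/13890 ≈ 7.1994e-5)
R = -123051511/27780 (R = -((-85 + 1/13890) + 8944)/2 = -(-1180649/13890 + 8944)/2 = -1/2*123051511/13890 = -123051511/27780 ≈ -4429.5)
K(-175, -98) + R = 0 - 123051511/27780 = -123051511/27780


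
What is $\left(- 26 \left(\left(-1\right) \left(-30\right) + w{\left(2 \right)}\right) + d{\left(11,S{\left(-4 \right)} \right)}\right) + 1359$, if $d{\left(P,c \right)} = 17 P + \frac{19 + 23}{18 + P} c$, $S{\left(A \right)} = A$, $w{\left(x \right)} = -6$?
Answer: $\frac{26570}{29} \approx 916.21$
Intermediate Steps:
$d{\left(P,c \right)} = 17 P + \frac{42 c}{18 + P}$ ($d{\left(P,c \right)} = 17 P + \frac{42}{18 + P} c = 17 P + \frac{42 c}{18 + P}$)
$\left(- 26 \left(\left(-1\right) \left(-30\right) + w{\left(2 \right)}\right) + d{\left(11,S{\left(-4 \right)} \right)}\right) + 1359 = \left(- 26 \left(\left(-1\right) \left(-30\right) - 6\right) + \frac{17 \cdot 11^{2} + 42 \left(-4\right) + 306 \cdot 11}{18 + 11}\right) + 1359 = \left(- 26 \left(30 - 6\right) + \frac{17 \cdot 121 - 168 + 3366}{29}\right) + 1359 = \left(\left(-26\right) 24 + \frac{2057 - 168 + 3366}{29}\right) + 1359 = \left(-624 + \frac{1}{29} \cdot 5255\right) + 1359 = \left(-624 + \frac{5255}{29}\right) + 1359 = - \frac{12841}{29} + 1359 = \frac{26570}{29}$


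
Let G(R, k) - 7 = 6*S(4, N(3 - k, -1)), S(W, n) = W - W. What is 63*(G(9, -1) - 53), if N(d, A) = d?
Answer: -2898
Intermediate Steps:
S(W, n) = 0
G(R, k) = 7 (G(R, k) = 7 + 6*0 = 7 + 0 = 7)
63*(G(9, -1) - 53) = 63*(7 - 53) = 63*(-46) = -2898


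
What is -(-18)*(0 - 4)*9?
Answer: -648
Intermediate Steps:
-(-18)*(0 - 4)*9 = -(-18)*(-4)*9 = -9*8*9 = -72*9 = -648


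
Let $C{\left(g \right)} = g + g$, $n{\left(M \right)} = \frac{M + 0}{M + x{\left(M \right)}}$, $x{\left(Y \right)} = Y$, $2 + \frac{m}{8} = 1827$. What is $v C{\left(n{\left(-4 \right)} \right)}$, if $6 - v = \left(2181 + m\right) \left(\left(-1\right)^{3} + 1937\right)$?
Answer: $-32488010$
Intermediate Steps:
$m = 14600$ ($m = -16 + 8 \cdot 1827 = -16 + 14616 = 14600$)
$n{\left(M \right)} = \frac{1}{2}$ ($n{\left(M \right)} = \frac{M + 0}{M + M} = \frac{M}{2 M} = M \frac{1}{2 M} = \frac{1}{2}$)
$C{\left(g \right)} = 2 g$
$v = -32488010$ ($v = 6 - \left(2181 + 14600\right) \left(\left(-1\right)^{3} + 1937\right) = 6 - 16781 \left(-1 + 1937\right) = 6 - 16781 \cdot 1936 = 6 - 32488016 = -32488010$)
$v C{\left(n{\left(-4 \right)} \right)} = - 32488010 \cdot 2 \cdot \frac{1}{2} = \left(-32488010\right) 1 = -32488010$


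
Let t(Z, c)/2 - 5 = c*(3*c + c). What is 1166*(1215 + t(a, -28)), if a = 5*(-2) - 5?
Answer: 8741502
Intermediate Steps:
a = -15 (a = -10 - 5 = -15)
t(Z, c) = 10 + 8*c**2 (t(Z, c) = 10 + 2*(c*(3*c + c)) = 10 + 2*(c*(4*c)) = 10 + 2*(4*c**2) = 10 + 8*c**2)
1166*(1215 + t(a, -28)) = 1166*(1215 + (10 + 8*(-28)**2)) = 1166*(1215 + (10 + 8*784)) = 1166*(1215 + (10 + 6272)) = 1166*(1215 + 6282) = 1166*7497 = 8741502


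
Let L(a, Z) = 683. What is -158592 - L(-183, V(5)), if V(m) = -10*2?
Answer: -159275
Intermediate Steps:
V(m) = -20
-158592 - L(-183, V(5)) = -158592 - 1*683 = -158592 - 683 = -159275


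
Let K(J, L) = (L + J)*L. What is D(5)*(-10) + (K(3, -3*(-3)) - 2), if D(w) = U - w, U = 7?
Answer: 86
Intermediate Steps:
K(J, L) = L*(J + L) (K(J, L) = (J + L)*L = L*(J + L))
D(w) = 7 - w
D(5)*(-10) + (K(3, -3*(-3)) - 2) = (7 - 1*5)*(-10) + ((-3*(-3))*(3 - 3*(-3)) - 2) = (7 - 5)*(-10) + (9*(3 + 9) - 2) = 2*(-10) + (9*12 - 2) = -20 + (108 - 2) = -20 + 106 = 86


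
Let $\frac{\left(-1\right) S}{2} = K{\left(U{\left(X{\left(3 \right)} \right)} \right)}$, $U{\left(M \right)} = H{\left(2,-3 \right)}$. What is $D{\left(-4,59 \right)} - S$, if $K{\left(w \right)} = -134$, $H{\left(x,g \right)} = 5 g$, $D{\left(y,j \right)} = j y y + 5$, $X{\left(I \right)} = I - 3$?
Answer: $681$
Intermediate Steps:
$X{\left(I \right)} = -3 + I$ ($X{\left(I \right)} = I - 3 = -3 + I$)
$D{\left(y,j \right)} = 5 + j y^{2}$ ($D{\left(y,j \right)} = j y^{2} + 5 = 5 + j y^{2}$)
$U{\left(M \right)} = -15$ ($U{\left(M \right)} = 5 \left(-3\right) = -15$)
$S = 268$ ($S = \left(-2\right) \left(-134\right) = 268$)
$D{\left(-4,59 \right)} - S = \left(5 + 59 \left(-4\right)^{2}\right) - 268 = \left(5 + 59 \cdot 16\right) - 268 = \left(5 + 944\right) - 268 = 949 - 268 = 681$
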